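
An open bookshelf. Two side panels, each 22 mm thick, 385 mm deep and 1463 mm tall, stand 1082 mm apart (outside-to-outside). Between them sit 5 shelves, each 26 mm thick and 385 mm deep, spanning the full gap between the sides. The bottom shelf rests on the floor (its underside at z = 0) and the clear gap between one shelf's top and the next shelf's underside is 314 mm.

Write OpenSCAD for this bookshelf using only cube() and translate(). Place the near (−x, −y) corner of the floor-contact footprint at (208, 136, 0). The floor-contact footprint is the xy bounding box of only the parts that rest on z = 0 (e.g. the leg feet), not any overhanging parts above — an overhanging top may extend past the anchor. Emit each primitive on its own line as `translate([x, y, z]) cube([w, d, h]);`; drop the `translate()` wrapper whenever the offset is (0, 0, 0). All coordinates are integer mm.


translate([208, 136, 0]) cube([22, 385, 1463]);
translate([1268, 136, 0]) cube([22, 385, 1463]);
translate([230, 136, 0]) cube([1038, 385, 26]);
translate([230, 136, 340]) cube([1038, 385, 26]);
translate([230, 136, 680]) cube([1038, 385, 26]);
translate([230, 136, 1020]) cube([1038, 385, 26]);
translate([230, 136, 1360]) cube([1038, 385, 26]);


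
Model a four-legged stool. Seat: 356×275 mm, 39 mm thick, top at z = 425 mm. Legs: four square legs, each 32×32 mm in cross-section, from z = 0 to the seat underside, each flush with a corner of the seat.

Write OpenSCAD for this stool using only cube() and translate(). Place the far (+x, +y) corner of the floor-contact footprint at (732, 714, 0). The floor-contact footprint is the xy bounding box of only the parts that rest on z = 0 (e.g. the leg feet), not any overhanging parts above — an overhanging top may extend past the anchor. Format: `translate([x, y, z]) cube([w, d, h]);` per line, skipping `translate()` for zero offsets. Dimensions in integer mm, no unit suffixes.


translate([376, 439, 386]) cube([356, 275, 39]);
translate([376, 439, 0]) cube([32, 32, 386]);
translate([700, 439, 0]) cube([32, 32, 386]);
translate([376, 682, 0]) cube([32, 32, 386]);
translate([700, 682, 0]) cube([32, 32, 386]);


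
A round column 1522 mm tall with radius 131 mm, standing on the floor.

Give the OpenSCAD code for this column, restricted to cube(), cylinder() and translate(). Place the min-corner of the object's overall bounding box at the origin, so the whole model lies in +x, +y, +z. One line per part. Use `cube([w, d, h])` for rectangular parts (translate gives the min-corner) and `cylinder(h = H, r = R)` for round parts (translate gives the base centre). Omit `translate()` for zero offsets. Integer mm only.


translate([131, 131, 0]) cylinder(h = 1522, r = 131);


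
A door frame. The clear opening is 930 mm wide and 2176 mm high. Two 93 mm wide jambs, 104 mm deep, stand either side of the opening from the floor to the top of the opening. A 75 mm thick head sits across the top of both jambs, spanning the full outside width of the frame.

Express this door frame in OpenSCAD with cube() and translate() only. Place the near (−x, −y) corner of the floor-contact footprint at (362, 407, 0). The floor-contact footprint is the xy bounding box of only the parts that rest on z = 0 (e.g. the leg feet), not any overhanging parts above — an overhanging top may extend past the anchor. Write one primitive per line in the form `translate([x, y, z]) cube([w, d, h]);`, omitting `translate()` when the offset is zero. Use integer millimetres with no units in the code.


translate([362, 407, 0]) cube([93, 104, 2176]);
translate([1385, 407, 0]) cube([93, 104, 2176]);
translate([362, 407, 2176]) cube([1116, 104, 75]);


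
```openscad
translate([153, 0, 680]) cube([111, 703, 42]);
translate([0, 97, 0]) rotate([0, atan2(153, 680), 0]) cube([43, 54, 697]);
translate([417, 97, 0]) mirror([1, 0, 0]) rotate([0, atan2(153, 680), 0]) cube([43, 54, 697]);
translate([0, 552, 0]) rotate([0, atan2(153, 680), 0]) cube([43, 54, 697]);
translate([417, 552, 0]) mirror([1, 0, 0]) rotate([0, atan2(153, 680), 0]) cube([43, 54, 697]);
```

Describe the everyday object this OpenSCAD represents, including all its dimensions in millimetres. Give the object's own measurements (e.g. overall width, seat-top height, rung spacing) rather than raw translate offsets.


A sawhorse. A 111×703×42 mm beam (x, y, z) sits on two A-frame leg pairs. Each pair is two raked legs of 43×54 mm section (54 mm along y) splaying symmetrically in x. Each leg rises 680 mm vertically over 153 mm of horizontal reach and is 697 mm long along its own axis. Every leg's outer bottom edge rests on the floor and its outer top edge meets a bottom edge of the beam — the left legs (tilting toward +x) meet the beam's −x bottom edge, the right legs (their mirror images, tilting toward −x) meet its +x bottom edge — so the leg tops tuck under the beam, the beam's underside is 680 mm above the floor, and the feet are 417 mm apart outside-to-outside with the beam centred between them. The two leg pairs are set in 97 mm from either end of the beam.


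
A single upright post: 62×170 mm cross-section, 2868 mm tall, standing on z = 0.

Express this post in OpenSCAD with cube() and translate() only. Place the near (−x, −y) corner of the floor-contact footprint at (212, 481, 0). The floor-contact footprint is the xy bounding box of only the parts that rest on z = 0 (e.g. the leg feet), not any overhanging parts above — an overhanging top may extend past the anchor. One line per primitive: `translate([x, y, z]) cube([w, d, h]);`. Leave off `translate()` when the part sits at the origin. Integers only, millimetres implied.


translate([212, 481, 0]) cube([62, 170, 2868]);


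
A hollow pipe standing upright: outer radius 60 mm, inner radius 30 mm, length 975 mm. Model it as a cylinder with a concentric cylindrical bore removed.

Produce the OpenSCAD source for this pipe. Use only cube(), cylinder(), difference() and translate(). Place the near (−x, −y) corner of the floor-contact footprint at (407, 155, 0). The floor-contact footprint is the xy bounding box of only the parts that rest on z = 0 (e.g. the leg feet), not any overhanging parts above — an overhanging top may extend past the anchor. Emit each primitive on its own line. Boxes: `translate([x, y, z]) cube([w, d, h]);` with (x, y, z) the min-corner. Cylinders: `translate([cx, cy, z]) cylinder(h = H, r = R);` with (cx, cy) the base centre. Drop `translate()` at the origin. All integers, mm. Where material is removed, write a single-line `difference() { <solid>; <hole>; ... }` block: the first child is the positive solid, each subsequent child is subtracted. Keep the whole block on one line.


difference() { translate([467, 215, 0]) cylinder(h = 975, r = 60); translate([467, 215, 0]) cylinder(h = 975, r = 30); }


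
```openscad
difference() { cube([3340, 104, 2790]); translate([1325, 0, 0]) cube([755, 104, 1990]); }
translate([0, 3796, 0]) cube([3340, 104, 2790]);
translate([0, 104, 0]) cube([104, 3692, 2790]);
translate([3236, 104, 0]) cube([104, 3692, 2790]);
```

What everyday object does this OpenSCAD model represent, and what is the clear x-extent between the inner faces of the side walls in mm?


A single room. The interior width is 3132 mm.

Four walls enclosing a rectangle with a door in the front wall — a room. Outside width 3340 minus two 104 mm walls gives 3132 mm.


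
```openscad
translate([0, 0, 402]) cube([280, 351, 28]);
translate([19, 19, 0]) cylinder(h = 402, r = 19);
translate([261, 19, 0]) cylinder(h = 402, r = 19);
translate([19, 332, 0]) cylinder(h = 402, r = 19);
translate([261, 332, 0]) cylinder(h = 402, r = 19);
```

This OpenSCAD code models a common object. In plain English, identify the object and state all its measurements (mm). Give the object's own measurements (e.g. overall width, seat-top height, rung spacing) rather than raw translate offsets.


A simple wooden stool: a rectangular seat 280 mm (x) by 351 mm (y), 28 mm thick, top face at z = 430 mm, on four round legs, each 38 mm in diameter. The legs rest on z = 0, each leg's axis is inset half a diameter from the nearest pair of seat edges (so the leg's bounding box is flush with the corner).


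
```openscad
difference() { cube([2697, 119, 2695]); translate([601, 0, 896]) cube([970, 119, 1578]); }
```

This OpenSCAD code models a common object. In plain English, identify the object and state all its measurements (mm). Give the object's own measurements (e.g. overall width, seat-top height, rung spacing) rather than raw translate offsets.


A wall 2697 mm long (x), 119 mm thick (y), 2695 mm tall, with a rectangular window opening cut through it. The opening is 970 mm wide and 1578 mm tall; its sill is at z = 896 mm and its near (−x) edge is 601 mm from the wall's −x end. The opening passes through the full wall thickness.


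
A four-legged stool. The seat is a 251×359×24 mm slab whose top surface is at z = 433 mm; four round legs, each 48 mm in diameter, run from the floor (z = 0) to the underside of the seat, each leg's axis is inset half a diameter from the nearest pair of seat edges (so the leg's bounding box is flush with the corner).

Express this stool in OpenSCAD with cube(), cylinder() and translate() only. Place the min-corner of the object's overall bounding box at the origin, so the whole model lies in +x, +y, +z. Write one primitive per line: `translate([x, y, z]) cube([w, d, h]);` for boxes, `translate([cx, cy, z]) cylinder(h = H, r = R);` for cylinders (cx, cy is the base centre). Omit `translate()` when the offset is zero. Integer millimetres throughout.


// leg_h = 433 - 24 = 409
translate([0, 0, 409]) cube([251, 359, 24]);
translate([24, 24, 0]) cylinder(h = 409, r = 24);
translate([227, 24, 0]) cylinder(h = 409, r = 24);
translate([24, 335, 0]) cylinder(h = 409, r = 24);
translate([227, 335, 0]) cylinder(h = 409, r = 24);


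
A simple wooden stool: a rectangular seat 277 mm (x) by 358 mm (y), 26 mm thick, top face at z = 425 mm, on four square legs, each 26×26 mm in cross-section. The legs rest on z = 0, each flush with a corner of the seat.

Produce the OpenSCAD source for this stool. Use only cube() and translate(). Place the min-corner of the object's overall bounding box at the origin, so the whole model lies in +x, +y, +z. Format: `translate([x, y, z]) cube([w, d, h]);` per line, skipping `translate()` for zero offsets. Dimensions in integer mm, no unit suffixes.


translate([0, 0, 399]) cube([277, 358, 26]);
cube([26, 26, 399]);
translate([251, 0, 0]) cube([26, 26, 399]);
translate([0, 332, 0]) cube([26, 26, 399]);
translate([251, 332, 0]) cube([26, 26, 399]);


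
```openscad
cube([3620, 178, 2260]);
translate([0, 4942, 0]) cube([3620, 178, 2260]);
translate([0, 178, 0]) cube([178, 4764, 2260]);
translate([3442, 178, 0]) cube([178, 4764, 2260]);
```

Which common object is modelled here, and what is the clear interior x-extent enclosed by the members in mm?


A house (or room) frame. The interior width is 3264 mm.

Four 2260 mm walls enclosing a rectangle with no floor or roof — a room or house frame. Outside width is 3620 mm and wall thickness is 178 mm, so the interior width is 3620 − 2 × 178 = 3264 mm.


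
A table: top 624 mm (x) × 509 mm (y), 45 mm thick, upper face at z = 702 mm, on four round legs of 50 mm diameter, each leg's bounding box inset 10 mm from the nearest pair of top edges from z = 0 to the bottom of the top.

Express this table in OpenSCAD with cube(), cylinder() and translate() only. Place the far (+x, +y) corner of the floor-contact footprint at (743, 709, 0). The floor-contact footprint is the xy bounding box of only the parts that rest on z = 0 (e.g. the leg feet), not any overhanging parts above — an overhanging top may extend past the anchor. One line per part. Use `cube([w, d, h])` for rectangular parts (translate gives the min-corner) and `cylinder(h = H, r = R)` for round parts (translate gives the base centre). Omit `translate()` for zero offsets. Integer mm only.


translate([129, 210, 657]) cube([624, 509, 45]);
translate([164, 245, 0]) cylinder(h = 657, r = 25);
translate([718, 245, 0]) cylinder(h = 657, r = 25);
translate([164, 684, 0]) cylinder(h = 657, r = 25);
translate([718, 684, 0]) cylinder(h = 657, r = 25);


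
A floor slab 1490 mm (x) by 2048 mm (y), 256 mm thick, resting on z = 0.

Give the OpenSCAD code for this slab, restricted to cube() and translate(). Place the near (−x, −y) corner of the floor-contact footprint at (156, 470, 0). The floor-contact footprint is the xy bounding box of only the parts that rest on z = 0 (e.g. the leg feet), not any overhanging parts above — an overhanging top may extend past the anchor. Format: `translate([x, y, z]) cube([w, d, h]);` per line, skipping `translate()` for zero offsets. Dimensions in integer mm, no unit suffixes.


translate([156, 470, 0]) cube([1490, 2048, 256]);


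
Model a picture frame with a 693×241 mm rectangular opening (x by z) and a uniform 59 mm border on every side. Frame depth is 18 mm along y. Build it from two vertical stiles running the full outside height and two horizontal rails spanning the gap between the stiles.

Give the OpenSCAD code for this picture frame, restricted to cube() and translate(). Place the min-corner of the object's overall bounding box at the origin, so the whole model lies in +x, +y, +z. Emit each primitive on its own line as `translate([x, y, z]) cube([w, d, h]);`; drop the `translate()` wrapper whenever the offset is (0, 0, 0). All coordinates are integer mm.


cube([59, 18, 359]);
translate([752, 0, 0]) cube([59, 18, 359]);
translate([59, 0, 0]) cube([693, 18, 59]);
translate([59, 0, 300]) cube([693, 18, 59]);


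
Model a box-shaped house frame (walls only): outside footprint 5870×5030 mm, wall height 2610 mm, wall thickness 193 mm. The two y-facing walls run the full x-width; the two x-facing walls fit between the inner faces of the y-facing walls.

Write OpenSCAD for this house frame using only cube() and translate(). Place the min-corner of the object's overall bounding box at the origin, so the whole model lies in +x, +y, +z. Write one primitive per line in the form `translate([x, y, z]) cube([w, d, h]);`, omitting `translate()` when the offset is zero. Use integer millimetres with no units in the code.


cube([5870, 193, 2610]);
translate([0, 4837, 0]) cube([5870, 193, 2610]);
translate([0, 193, 0]) cube([193, 4644, 2610]);
translate([5677, 193, 0]) cube([193, 4644, 2610]);


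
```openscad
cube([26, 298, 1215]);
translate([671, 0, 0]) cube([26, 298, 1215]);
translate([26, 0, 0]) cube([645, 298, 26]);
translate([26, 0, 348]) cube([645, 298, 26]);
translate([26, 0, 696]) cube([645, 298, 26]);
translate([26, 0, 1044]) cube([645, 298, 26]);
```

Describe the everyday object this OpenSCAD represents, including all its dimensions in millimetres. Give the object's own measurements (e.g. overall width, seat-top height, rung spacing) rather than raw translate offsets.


An open bookshelf. Two side panels, each 26 mm thick, 298 mm deep and 1215 mm tall, stand 697 mm apart (outside-to-outside). Between them sit 4 shelves, each 26 mm thick and 298 mm deep, spanning the full gap between the sides. The bottom shelf rests on the floor (its underside at z = 0) and the clear gap between one shelf's top and the next shelf's underside is 322 mm.


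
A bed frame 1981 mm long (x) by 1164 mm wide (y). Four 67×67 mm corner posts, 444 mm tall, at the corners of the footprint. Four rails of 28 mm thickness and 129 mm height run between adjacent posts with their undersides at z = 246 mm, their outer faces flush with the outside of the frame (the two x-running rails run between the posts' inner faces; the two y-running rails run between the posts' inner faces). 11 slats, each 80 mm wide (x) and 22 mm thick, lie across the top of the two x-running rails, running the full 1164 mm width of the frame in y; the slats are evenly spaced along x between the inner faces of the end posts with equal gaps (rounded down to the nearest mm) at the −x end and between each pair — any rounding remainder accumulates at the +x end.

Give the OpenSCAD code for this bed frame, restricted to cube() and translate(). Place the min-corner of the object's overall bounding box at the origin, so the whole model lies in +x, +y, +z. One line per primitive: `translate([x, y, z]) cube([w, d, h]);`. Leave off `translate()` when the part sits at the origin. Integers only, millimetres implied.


// slat z = rail_z + rail_h = 246 + 129 = 375
// slat gap = ⌊(1847 − 11·80) / 12⌋ = 80
cube([67, 67, 444]);
translate([0, 1097, 0]) cube([67, 67, 444]);
translate([1914, 0, 0]) cube([67, 67, 444]);
translate([1914, 1097, 0]) cube([67, 67, 444]);
translate([67, 0, 246]) cube([1847, 28, 129]);
translate([67, 1136, 246]) cube([1847, 28, 129]);
translate([0, 67, 246]) cube([28, 1030, 129]);
translate([1953, 67, 246]) cube([28, 1030, 129]);
translate([147, 0, 375]) cube([80, 1164, 22]);
translate([307, 0, 375]) cube([80, 1164, 22]);
translate([467, 0, 375]) cube([80, 1164, 22]);
translate([627, 0, 375]) cube([80, 1164, 22]);
translate([787, 0, 375]) cube([80, 1164, 22]);
translate([947, 0, 375]) cube([80, 1164, 22]);
translate([1107, 0, 375]) cube([80, 1164, 22]);
translate([1267, 0, 375]) cube([80, 1164, 22]);
translate([1427, 0, 375]) cube([80, 1164, 22]);
translate([1587, 0, 375]) cube([80, 1164, 22]);
translate([1747, 0, 375]) cube([80, 1164, 22]);


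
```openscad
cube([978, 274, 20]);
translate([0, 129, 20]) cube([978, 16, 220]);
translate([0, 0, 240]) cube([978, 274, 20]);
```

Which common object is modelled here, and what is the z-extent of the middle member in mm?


An I-beam. The web height is 220 mm.

Two wide flanges with a thin centred web — an I-beam. Overall 260 mm minus two 20 mm flanges gives a web of 260 − 2·20 = 220 mm.


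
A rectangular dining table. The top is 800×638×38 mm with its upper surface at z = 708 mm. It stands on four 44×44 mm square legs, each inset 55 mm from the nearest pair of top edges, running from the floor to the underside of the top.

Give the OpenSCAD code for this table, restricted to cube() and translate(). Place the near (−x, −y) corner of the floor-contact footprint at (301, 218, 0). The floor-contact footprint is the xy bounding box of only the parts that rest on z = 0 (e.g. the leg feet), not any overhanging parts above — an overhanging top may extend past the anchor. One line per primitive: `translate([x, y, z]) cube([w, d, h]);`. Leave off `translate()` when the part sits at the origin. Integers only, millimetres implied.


translate([246, 163, 670]) cube([800, 638, 38]);
translate([301, 218, 0]) cube([44, 44, 670]);
translate([947, 218, 0]) cube([44, 44, 670]);
translate([301, 702, 0]) cube([44, 44, 670]);
translate([947, 702, 0]) cube([44, 44, 670]);


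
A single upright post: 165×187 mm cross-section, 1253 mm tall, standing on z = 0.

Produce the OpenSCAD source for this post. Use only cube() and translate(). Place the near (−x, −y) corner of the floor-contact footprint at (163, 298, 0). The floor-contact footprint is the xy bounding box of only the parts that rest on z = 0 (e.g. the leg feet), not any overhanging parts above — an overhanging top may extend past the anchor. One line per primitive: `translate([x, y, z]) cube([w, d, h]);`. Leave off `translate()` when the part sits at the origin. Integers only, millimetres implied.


translate([163, 298, 0]) cube([165, 187, 1253]);


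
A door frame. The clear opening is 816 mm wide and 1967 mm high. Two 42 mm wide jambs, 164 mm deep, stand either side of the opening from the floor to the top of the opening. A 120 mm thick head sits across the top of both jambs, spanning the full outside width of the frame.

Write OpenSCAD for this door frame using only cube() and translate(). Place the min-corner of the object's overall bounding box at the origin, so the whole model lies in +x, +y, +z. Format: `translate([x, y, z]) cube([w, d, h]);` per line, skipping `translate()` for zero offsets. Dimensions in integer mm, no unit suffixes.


cube([42, 164, 1967]);
translate([858, 0, 0]) cube([42, 164, 1967]);
translate([0, 0, 1967]) cube([900, 164, 120]);


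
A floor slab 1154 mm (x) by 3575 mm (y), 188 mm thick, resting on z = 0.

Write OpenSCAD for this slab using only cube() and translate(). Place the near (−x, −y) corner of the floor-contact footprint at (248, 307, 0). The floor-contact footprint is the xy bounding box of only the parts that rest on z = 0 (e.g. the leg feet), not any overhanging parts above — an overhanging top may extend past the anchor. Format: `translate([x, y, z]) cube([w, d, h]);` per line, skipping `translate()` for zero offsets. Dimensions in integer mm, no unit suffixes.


translate([248, 307, 0]) cube([1154, 3575, 188]);


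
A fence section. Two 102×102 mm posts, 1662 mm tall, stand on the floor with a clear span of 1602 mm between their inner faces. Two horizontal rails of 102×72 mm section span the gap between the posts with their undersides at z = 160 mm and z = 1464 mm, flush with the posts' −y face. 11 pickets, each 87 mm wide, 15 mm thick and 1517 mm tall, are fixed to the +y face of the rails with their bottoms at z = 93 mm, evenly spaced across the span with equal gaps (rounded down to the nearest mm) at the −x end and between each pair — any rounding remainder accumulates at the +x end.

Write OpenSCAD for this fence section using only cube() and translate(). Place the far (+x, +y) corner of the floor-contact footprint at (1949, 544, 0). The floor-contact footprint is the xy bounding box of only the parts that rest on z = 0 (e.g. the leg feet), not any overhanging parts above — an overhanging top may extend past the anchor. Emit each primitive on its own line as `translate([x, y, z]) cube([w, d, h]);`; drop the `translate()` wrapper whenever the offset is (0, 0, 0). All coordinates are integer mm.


translate([143, 442, 0]) cube([102, 102, 1662]);
translate([1847, 442, 0]) cube([102, 102, 1662]);
translate([245, 442, 160]) cube([1602, 102, 72]);
translate([245, 442, 1464]) cube([1602, 102, 72]);
translate([298, 544, 93]) cube([87, 15, 1517]);
translate([438, 544, 93]) cube([87, 15, 1517]);
translate([578, 544, 93]) cube([87, 15, 1517]);
translate([718, 544, 93]) cube([87, 15, 1517]);
translate([858, 544, 93]) cube([87, 15, 1517]);
translate([998, 544, 93]) cube([87, 15, 1517]);
translate([1138, 544, 93]) cube([87, 15, 1517]);
translate([1278, 544, 93]) cube([87, 15, 1517]);
translate([1418, 544, 93]) cube([87, 15, 1517]);
translate([1558, 544, 93]) cube([87, 15, 1517]);
translate([1698, 544, 93]) cube([87, 15, 1517]);


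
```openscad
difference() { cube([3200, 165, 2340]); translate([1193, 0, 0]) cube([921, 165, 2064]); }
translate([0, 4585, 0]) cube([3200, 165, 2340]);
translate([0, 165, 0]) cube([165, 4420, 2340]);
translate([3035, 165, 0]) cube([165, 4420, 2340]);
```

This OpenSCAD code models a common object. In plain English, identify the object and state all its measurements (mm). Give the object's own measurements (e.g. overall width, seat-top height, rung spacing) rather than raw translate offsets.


A single room: four walls, each 2340 mm tall and 165 mm thick, enclosing an outside footprint 3200×4750 mm (x × y), no floor or roof. The front and back walls (−y and +y sides) run the full x-width; the side walls fit between their inner faces. A door opening 921 mm wide and 2064 mm tall is cut through the front wall from the floor up, its −x edge 1193 mm from the wall's −x end.


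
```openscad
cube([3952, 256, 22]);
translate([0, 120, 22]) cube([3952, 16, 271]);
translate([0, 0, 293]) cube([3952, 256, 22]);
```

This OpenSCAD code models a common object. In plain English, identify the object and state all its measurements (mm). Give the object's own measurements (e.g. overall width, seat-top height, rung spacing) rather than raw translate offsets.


An I-beam lying along x, 3952 mm long. Overall section height 315 mm. Two flanges 256 mm wide (y) and 22 mm thick, one on the floor and one at the top; a web 16 mm thick runs between them, centred on the flange width.


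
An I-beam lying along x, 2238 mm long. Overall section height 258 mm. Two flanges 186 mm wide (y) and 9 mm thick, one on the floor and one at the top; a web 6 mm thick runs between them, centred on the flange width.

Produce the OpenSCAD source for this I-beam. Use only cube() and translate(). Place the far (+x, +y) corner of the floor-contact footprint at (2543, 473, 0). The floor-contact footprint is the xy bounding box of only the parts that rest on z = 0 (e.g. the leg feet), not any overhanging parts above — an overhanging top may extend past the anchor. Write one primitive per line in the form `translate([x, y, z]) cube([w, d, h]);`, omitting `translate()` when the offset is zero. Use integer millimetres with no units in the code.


translate([305, 287, 0]) cube([2238, 186, 9]);
translate([305, 377, 9]) cube([2238, 6, 240]);
translate([305, 287, 249]) cube([2238, 186, 9]);


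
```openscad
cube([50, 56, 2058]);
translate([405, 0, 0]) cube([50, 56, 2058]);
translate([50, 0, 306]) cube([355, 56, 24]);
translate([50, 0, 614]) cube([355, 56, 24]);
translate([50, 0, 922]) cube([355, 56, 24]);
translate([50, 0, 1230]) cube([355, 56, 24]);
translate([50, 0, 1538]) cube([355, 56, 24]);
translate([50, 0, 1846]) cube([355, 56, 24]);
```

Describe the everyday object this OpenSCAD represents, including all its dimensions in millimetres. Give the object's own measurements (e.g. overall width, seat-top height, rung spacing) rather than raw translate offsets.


A straight ladder. Two 50×56 mm vertical rails, 2058 mm tall, stand 455 mm apart (outside-to-outside) with their front faces coplanar on the −y side. 6 rungs, each 56 mm deep and 24 mm tall, span between the inner faces of the rails, front faces flush with the rails. The lowest rung's underside is at z = 306 mm and rungs are spaced 308 mm apart (underside to underside).


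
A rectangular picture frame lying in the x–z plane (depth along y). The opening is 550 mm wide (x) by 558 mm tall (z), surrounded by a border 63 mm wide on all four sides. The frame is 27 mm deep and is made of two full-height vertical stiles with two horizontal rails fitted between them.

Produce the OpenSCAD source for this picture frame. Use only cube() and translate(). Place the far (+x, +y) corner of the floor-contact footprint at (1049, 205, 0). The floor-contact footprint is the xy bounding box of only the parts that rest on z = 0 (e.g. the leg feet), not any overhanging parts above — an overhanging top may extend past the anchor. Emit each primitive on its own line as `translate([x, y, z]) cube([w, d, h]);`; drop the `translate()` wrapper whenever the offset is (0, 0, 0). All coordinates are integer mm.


translate([373, 178, 0]) cube([63, 27, 684]);
translate([986, 178, 0]) cube([63, 27, 684]);
translate([436, 178, 0]) cube([550, 27, 63]);
translate([436, 178, 621]) cube([550, 27, 63]);


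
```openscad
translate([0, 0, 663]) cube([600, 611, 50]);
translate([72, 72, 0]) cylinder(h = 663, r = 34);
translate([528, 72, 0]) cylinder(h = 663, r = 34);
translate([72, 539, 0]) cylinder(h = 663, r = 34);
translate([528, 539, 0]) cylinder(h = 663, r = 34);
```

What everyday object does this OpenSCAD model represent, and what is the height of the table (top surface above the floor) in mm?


A table. The table height is 713 mm.

A 600×611×50 slab sits at z = 663 on four Ø68 mm round legs — a table. The top surface is at 663 + 50 = 713 mm.


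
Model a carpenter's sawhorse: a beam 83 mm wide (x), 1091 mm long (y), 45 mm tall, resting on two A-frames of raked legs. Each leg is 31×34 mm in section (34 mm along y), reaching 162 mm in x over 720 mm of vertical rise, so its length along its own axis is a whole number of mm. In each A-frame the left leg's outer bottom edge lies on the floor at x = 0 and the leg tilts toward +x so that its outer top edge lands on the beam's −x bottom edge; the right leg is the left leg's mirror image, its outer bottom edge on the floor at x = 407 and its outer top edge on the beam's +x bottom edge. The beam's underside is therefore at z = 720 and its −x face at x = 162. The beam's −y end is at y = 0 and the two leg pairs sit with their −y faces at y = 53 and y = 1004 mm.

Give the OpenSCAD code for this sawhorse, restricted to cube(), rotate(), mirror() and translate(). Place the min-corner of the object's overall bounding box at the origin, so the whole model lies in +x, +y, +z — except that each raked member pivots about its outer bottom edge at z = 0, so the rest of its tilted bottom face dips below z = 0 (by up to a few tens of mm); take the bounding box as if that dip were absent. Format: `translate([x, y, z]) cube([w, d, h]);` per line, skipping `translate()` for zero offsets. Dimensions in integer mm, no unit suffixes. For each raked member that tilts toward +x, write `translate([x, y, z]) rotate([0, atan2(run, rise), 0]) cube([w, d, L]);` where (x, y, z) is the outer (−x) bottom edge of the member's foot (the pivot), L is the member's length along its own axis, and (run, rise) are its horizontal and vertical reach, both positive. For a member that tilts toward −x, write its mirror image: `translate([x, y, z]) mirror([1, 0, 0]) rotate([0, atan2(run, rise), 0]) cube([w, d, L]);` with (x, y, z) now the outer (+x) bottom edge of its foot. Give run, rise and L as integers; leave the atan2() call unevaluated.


// leg length = √(162² + 720²) = 738
// right-leg outer foot x = 2·162 + 83 = 407
// beam min-corner = (162, 0, 720)
translate([162, 0, 720]) cube([83, 1091, 45]);
translate([0, 53, 0]) rotate([0, atan2(162, 720), 0]) cube([31, 34, 738]);
translate([407, 53, 0]) mirror([1, 0, 0]) rotate([0, atan2(162, 720), 0]) cube([31, 34, 738]);
translate([0, 1004, 0]) rotate([0, atan2(162, 720), 0]) cube([31, 34, 738]);
translate([407, 1004, 0]) mirror([1, 0, 0]) rotate([0, atan2(162, 720), 0]) cube([31, 34, 738]);


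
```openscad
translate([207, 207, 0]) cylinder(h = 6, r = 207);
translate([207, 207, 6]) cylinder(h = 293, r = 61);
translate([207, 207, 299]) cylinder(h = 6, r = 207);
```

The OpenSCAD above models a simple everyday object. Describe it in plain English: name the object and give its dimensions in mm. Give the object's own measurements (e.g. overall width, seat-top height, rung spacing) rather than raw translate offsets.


A spool: two coaxial disc flanges of radius 207 mm and thickness 6 mm, joined by a core cylinder of radius 61 mm and height 293 mm. The lower flange rests on z = 0 and the three cylinders share a vertical axis.


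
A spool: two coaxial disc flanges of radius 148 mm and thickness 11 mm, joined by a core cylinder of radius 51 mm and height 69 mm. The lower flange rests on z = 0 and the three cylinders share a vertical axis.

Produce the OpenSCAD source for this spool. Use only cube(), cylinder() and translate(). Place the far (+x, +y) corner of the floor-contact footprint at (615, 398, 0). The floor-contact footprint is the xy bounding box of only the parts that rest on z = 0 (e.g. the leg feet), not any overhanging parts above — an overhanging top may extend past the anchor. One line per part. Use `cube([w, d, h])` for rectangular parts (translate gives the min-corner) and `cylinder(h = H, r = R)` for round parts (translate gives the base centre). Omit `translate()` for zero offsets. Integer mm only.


translate([467, 250, 0]) cylinder(h = 11, r = 148);
translate([467, 250, 11]) cylinder(h = 69, r = 51);
translate([467, 250, 80]) cylinder(h = 11, r = 148);


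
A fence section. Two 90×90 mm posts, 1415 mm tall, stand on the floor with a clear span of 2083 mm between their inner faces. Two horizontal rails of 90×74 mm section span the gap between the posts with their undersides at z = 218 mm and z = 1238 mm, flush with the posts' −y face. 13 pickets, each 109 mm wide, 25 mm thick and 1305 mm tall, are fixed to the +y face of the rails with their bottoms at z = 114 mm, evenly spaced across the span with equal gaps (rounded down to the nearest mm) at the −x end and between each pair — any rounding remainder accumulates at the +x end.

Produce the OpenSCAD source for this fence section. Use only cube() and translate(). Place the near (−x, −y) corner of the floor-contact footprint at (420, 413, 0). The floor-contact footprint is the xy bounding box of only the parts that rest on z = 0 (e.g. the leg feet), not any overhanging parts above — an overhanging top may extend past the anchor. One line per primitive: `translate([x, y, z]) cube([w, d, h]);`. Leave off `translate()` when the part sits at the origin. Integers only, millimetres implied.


translate([420, 413, 0]) cube([90, 90, 1415]);
translate([2593, 413, 0]) cube([90, 90, 1415]);
translate([510, 413, 218]) cube([2083, 90, 74]);
translate([510, 413, 1238]) cube([2083, 90, 74]);
translate([557, 503, 114]) cube([109, 25, 1305]);
translate([713, 503, 114]) cube([109, 25, 1305]);
translate([869, 503, 114]) cube([109, 25, 1305]);
translate([1025, 503, 114]) cube([109, 25, 1305]);
translate([1181, 503, 114]) cube([109, 25, 1305]);
translate([1337, 503, 114]) cube([109, 25, 1305]);
translate([1493, 503, 114]) cube([109, 25, 1305]);
translate([1649, 503, 114]) cube([109, 25, 1305]);
translate([1805, 503, 114]) cube([109, 25, 1305]);
translate([1961, 503, 114]) cube([109, 25, 1305]);
translate([2117, 503, 114]) cube([109, 25, 1305]);
translate([2273, 503, 114]) cube([109, 25, 1305]);
translate([2429, 503, 114]) cube([109, 25, 1305]);


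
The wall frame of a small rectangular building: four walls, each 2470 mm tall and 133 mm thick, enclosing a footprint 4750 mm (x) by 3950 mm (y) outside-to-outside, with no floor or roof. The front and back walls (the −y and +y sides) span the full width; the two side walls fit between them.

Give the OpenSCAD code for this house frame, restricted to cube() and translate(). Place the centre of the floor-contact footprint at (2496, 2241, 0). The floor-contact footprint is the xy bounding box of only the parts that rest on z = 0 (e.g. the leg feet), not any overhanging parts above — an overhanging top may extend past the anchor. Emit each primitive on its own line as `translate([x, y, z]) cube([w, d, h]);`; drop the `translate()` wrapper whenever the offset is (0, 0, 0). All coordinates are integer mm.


translate([121, 266, 0]) cube([4750, 133, 2470]);
translate([121, 4083, 0]) cube([4750, 133, 2470]);
translate([121, 399, 0]) cube([133, 3684, 2470]);
translate([4738, 399, 0]) cube([133, 3684, 2470]);


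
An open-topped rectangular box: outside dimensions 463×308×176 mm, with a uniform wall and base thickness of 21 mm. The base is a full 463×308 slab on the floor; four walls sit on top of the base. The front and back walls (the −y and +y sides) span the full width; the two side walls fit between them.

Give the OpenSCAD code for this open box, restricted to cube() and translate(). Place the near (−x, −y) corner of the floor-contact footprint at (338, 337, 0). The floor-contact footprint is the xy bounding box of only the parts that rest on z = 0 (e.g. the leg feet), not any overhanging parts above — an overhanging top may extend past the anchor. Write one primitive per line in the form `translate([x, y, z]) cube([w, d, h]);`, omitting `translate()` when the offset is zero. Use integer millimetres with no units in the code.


translate([338, 337, 0]) cube([463, 308, 21]);
translate([338, 337, 21]) cube([463, 21, 155]);
translate([338, 624, 21]) cube([463, 21, 155]);
translate([338, 358, 21]) cube([21, 266, 155]);
translate([780, 358, 21]) cube([21, 266, 155]);


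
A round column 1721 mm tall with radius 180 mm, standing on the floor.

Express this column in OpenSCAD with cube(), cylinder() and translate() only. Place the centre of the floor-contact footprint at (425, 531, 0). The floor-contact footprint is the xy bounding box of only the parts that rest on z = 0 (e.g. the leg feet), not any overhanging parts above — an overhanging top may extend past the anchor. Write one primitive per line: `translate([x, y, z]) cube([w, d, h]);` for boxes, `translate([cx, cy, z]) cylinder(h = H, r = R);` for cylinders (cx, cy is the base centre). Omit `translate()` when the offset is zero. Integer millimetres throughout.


translate([425, 531, 0]) cylinder(h = 1721, r = 180);


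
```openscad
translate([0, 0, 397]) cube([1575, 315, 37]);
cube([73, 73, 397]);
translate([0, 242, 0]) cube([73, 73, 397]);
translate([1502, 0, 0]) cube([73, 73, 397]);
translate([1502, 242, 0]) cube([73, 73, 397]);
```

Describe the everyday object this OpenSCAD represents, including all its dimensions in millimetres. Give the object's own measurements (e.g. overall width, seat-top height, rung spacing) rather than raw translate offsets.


A bench: a 1575×315 mm seat slab, 37 mm thick, top at z = 434 mm, on four 73×73 mm square legs flush with the seat corners and standing on z = 0.


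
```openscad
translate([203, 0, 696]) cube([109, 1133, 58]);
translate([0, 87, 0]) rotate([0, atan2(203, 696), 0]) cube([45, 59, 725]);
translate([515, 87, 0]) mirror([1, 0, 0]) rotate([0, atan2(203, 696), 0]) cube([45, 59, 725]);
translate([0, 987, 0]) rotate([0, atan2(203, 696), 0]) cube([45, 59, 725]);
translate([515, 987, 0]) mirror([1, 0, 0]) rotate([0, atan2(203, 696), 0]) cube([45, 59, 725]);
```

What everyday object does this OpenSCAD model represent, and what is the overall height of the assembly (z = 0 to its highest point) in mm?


A sawhorse. The overall height is 754 mm.

A beam across two mirrored pairs of raked legs — a sawhorse. The beam's underside is at z = 696 (matching the legs' vertical rise in atan2(203, 696)) and the beam is 58 mm tall, so its top is at 696 + 58 = 754 mm. The raked legs top out at the beam's underside, so that is the highest point.


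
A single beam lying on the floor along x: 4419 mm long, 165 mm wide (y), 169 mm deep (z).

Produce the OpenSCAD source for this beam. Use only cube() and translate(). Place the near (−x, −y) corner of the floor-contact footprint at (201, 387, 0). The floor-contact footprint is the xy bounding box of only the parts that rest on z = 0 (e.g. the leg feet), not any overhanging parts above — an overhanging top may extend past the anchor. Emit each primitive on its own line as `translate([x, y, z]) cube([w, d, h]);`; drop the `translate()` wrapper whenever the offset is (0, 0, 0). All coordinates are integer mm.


translate([201, 387, 0]) cube([4419, 165, 169]);


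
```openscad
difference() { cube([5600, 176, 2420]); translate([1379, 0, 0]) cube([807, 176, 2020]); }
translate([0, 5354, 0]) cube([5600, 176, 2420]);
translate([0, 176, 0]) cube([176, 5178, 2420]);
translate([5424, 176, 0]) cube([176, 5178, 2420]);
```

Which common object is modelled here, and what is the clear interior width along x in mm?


A single room. The interior width is 5248 mm.

Four walls enclosing a rectangle with a door in the front wall — a room. Outside width 5600 minus two 176 mm walls gives 5248 mm.


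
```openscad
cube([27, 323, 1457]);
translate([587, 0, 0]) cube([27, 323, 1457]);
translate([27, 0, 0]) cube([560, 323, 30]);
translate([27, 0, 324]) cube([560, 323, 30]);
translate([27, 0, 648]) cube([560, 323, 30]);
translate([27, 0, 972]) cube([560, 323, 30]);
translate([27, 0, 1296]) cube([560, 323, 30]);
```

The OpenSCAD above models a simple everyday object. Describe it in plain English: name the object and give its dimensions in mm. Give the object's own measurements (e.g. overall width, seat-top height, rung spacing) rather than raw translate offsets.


An open bookshelf. Two side panels, each 27 mm thick, 323 mm deep and 1457 mm tall, stand 614 mm apart (outside-to-outside). Between them sit 5 shelves, each 30 mm thick and 323 mm deep, spanning the full gap between the sides. The bottom shelf rests on the floor (its underside at z = 0) and the clear gap between one shelf's top and the next shelf's underside is 294 mm.


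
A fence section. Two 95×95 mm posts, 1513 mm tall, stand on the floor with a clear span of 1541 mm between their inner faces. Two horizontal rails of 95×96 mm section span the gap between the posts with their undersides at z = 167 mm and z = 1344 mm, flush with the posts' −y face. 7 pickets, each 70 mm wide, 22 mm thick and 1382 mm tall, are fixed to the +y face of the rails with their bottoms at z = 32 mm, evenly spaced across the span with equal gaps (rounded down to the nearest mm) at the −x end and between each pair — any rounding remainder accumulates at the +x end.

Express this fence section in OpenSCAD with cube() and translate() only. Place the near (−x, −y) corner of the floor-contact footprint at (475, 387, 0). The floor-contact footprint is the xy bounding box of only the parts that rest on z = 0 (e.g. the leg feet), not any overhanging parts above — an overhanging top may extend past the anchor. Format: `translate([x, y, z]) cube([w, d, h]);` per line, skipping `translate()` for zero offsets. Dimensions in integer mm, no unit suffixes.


translate([475, 387, 0]) cube([95, 95, 1513]);
translate([2111, 387, 0]) cube([95, 95, 1513]);
translate([570, 387, 167]) cube([1541, 95, 96]);
translate([570, 387, 1344]) cube([1541, 95, 96]);
translate([701, 482, 32]) cube([70, 22, 1382]);
translate([902, 482, 32]) cube([70, 22, 1382]);
translate([1103, 482, 32]) cube([70, 22, 1382]);
translate([1304, 482, 32]) cube([70, 22, 1382]);
translate([1505, 482, 32]) cube([70, 22, 1382]);
translate([1706, 482, 32]) cube([70, 22, 1382]);
translate([1907, 482, 32]) cube([70, 22, 1382]);
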